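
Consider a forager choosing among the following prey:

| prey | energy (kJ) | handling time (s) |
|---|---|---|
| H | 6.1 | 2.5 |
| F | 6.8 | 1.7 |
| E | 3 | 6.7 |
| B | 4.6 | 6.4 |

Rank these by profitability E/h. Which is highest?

In descending order of E/h:
F: 6.8/1.7 = 4 kJ/s
H: 6.1/2.5 = 2.44 kJ/s
B: 4.6/6.4 = 0.719 kJ/s
E: 3/6.7 = 0.448 kJ/s

F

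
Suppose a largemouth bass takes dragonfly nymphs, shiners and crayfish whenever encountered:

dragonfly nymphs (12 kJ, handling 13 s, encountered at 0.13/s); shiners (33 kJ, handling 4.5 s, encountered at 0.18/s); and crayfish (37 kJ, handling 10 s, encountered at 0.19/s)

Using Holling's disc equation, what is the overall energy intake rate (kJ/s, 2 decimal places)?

R = Σλ_iE_i / (1 + Σλ_ih_i)
Numerator: 0.13×12 + 0.18×33 + 0.19×37 = 14.53
Denominator: 1 + 0.13×13 + 0.18×4.5 + 0.19×10 = 5.4
R = 14.53/5.4 = 2.691 kJ/s

2.69 kJ/s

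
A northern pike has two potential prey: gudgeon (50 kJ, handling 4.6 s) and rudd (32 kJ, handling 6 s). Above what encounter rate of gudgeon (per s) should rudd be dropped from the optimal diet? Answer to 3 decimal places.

At the threshold, the rate on gudgeon alone equals the profitability of rudd: λ·50/(1 + λ·4.6) = 32/6 = 5.333.
Rearranging, λ(50 − 5.333×4.6) = 5.333, so λ = 5.333/25.47 = 0.2094 per s.

0.209 per s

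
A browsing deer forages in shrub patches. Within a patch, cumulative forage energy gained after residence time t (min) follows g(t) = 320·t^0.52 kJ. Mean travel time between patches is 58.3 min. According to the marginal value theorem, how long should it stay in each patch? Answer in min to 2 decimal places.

63.16 min

By the marginal value theorem, leave when the instantaneous gain rate g'(t) equals the habitat-wide average g(t)/(T + t).
g'(t) = 0.52·320·t^-0.48. Setting 0.52·320·t^-0.48 = 320·t^0.52/(58.3+t) gives 0.52(58.3+t) = t, so 0.48·t = 0.52×58.3.
t* = 0.52×58.3/0.48 = 63.16 min.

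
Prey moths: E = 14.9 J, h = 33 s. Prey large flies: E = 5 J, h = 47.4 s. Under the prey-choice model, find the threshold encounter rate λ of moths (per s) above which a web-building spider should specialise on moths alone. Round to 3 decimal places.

At the threshold, the rate on moths alone equals the profitability of large flies: λ·14.9/(1 + λ·33) = 5/47.4 = 0.1055.
Rearranging, λ(14.9 − 0.1055×33) = 0.1055, so λ = 0.1055/11.42 = 0.009238 per s.

0.009 per s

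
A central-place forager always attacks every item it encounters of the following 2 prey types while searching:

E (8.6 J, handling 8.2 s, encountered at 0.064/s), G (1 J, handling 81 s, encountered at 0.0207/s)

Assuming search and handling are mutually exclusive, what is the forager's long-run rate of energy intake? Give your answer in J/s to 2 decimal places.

0.18 J/s

R = (0.064×8.6 + 0.0207×1) / (1 + 0.064×8.2 + 0.0207×81) = 0.5711/3.202 = 0.1784 J/s.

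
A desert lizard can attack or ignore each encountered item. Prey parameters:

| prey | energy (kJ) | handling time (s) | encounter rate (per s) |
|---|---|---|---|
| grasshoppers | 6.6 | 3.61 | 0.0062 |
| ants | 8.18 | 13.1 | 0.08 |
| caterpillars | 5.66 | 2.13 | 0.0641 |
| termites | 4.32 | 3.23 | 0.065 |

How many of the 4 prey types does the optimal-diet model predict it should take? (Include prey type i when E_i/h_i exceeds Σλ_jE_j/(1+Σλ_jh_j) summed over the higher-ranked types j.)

4

Rank by E/h (kJ/s): caterpillars 2.66, grasshoppers 1.83, termites 1.34, ants 0.624. Include each in turn until the next type's E/h falls below the running intake rate.
Rate on top 1: 0.3192. grasshoppers: 1.83 > 0.3192 → include.
Rate on top 2: 0.3484. termites: 1.34 > 0.3484 → include.
Rate on top 3: 0.5001. ants: 0.624 > 0.5001 → include.
Optimal diet: caterpillars, grasshoppers, termites, ants — 4 of 4 types.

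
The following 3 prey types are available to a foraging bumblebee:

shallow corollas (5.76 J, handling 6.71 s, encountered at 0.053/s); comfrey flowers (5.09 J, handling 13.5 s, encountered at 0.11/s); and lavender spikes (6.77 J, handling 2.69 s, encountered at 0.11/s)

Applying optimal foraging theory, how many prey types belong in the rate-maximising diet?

2

E/h in descending order: lavender spikes 2.52, shallow corollas 0.858, comfrey flowers 0.377 J/s. The optimal diet is the largest prefix of this list for which every included type satisfies E_i/h_i > R on the types above it.
Rate on top 1: 0.5747. shallow corollas: 0.858 > 0.5747 → include.
Rate on top 2: 0.6358. comfrey flowers: 0.377 < 0.6358 → exclude; stop.
Optimal diet: lavender spikes, shallow corollas — 2 of 3 types.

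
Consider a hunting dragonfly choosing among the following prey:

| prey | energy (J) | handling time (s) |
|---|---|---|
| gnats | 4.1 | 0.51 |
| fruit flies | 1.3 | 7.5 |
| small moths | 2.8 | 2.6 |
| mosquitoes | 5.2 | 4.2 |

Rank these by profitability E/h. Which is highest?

Profitability E/h (J/s): gnats = 4.1/0.51 = 8.04, fruit flies = 1.3/7.5 = 0.173, small moths = 2.8/2.6 = 1.08, mosquitoes = 5.2/4.2 = 1.24.
Ranked: gnats > mosquitoes > small moths > fruit flies.

gnats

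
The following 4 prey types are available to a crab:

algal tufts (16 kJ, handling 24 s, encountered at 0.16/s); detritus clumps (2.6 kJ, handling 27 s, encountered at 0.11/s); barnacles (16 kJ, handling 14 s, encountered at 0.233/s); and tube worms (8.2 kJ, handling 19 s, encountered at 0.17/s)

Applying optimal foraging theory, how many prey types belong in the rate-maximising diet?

E/h in descending order: barnacles 1.14, algal tufts 0.667, tube worms 0.432, detritus clumps 0.0963 kJ/s. The optimal diet is the largest prefix of this list for which every included type satisfies E_i/h_i > R on the types above it.
Rate on top 1: 0.8747. algal tufts: 0.667 < 0.8747 → exclude; stop.
Optimal diet: barnacles — 1 of 4 types.

1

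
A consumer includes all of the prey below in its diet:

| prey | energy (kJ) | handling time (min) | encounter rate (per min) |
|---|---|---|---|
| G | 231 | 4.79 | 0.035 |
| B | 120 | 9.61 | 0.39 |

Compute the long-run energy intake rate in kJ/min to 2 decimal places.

Energy encountered per unit search time: 0.035×231 + 0.39×120 = 54.89 kJ/min.
Handling time per unit search time: 0.035×4.79 + 0.39×9.61 = 3.916.
Rate = 54.89/(1 + 3.916) = 11.17 kJ/min.

11.17 kJ/min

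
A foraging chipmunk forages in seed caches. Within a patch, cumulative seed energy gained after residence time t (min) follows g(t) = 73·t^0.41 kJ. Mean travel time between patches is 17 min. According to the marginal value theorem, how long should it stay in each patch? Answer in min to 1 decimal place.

11.8 min

Maximise g(t)/(T+t): set derivative to zero → g'(t)(T+t) = g(t).
g'(t) = 0.41·73·t^-0.59. Setting 0.41·73·t^-0.59 = 73·t^0.41/(17+t) gives 0.41(17+t) = t, so 0.59·t = 0.41×17.
t* = 0.41×17/0.59 = 11.81 min.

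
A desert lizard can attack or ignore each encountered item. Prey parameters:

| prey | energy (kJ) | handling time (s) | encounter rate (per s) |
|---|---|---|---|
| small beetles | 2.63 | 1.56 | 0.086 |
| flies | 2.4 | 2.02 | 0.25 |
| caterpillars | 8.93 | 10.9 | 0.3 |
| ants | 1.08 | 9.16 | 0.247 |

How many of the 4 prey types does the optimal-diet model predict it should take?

3

Rank by E/h (kJ/s): small beetles 1.69, flies 1.19, caterpillars 0.819, ants 0.118. Include each in turn until the next type's E/h falls below the running intake rate.
Rate on top 1: 0.1994. flies: 1.19 > 0.1994 → include.
Rate on top 2: 0.504. caterpillars: 0.819 > 0.504 → include.
Rate on top 3: 0.714. ants: 0.118 < 0.714 → exclude; stop.
Optimal diet: small beetles, flies, caterpillars — 3 of 4 types.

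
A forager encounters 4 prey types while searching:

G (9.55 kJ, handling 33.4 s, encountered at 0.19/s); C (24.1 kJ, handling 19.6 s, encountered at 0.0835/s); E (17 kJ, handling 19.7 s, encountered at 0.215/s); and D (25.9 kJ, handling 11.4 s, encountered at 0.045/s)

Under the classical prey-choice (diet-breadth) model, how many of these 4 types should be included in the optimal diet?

2

Rank by E/h (kJ/s): D 2.27, C 1.23, E 0.863, G 0.286. Include each in turn until the next type's E/h falls below the running intake rate.
Rate on top 1: 0.7703. C: 1.23 > 0.7703 → include.
Rate on top 2: 1.009. E: 0.863 < 1.009 → exclude; stop.
Optimal diet: D, C — 2 of 4 types.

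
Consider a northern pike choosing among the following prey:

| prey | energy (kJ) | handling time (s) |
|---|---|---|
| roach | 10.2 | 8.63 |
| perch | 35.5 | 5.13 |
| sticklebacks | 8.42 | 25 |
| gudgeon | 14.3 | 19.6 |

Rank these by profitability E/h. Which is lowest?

In descending order of E/h:
perch: 35.5/5.13 = 6.92 kJ/s
roach: 10.2/8.63 = 1.18 kJ/s
gudgeon: 14.3/19.6 = 0.73 kJ/s
sticklebacks: 8.42/25 = 0.337 kJ/s

sticklebacks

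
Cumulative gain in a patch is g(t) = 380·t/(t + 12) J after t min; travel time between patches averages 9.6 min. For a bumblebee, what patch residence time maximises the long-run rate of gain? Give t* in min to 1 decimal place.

10.7 min

Maximise g(t)/(T+t): set derivative to zero → g'(t)(T+t) = g(t).
g'(t) = 380·12/(t + 12)². Setting 380·12/(t+12)² = 380t/[(t+12)(9.6+t)] gives 12(9.6+t) = t(t+12), so t² = 12×9.6 = 115.2.
t* = √115.2 = 10.73 min.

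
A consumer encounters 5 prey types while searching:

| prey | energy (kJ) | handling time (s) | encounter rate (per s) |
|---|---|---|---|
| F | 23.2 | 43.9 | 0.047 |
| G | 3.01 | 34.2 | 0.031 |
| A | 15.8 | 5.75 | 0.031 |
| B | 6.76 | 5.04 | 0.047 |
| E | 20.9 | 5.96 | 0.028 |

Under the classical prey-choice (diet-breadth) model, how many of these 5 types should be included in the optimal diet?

Rank by E/h (kJ/s): E 3.51, A 2.75, B 1.34, F 0.528, G 0.088. Include each in turn until the next type's E/h falls below the running intake rate.
Rate on top 1: 0.5015. A: 2.75 > 0.5015 → include.
Rate on top 2: 0.7992. B: 1.34 > 0.7992 → include.
Rate on top 3: 0.8803. F: 0.528 < 0.8803 → exclude; stop.
Optimal diet: E, A, B — 3 of 5 types.

3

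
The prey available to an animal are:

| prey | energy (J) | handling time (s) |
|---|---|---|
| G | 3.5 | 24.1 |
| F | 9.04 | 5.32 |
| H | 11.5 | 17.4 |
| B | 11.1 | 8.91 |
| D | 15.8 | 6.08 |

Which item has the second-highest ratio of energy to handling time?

F

Profitability E/h (J/s): G = 3.5/24.1 = 0.145, F = 9.04/5.32 = 1.7, H = 11.5/17.4 = 0.661, B = 11.1/8.91 = 1.25, D = 15.8/6.08 = 2.6.
Ranked: D > F > B > H > G.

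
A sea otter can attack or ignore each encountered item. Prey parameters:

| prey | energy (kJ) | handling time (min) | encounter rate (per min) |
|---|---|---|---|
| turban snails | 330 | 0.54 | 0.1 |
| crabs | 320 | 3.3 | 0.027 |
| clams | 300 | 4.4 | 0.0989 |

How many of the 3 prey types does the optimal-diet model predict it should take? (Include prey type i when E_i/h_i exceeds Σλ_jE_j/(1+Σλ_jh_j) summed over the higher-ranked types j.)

E/h in descending order: turban snails 611, crabs 97, clams 68.2 kJ/min. The optimal diet is the largest prefix of this list for which every included type satisfies E_i/h_i > R on the types above it.
Rate on top 1: 31.31. crabs: 97 > 31.31 → include.
Rate on top 2: 36.43. clams: 68.2 > 36.43 → include.
Optimal diet: turban snails, crabs, clams — 3 of 3 types.

3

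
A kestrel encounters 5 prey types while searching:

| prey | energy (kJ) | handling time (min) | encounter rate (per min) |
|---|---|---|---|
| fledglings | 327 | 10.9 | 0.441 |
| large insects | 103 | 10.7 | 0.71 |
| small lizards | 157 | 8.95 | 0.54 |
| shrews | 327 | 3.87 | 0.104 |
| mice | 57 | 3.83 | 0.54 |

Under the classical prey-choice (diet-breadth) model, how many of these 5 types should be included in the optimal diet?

Rank by E/h (kJ/min): shrews 84.5, fledglings 30, small lizards 17.5, mice 14.9, large insects 9.63. Include each in turn until the next type's E/h falls below the running intake rate.
Rate on top 1: 24.25. fledglings: 30 > 24.25 → include.
Rate on top 2: 28.7. small lizards: 17.5 < 28.7 → exclude; stop.
Optimal diet: shrews, fledglings — 2 of 5 types.

2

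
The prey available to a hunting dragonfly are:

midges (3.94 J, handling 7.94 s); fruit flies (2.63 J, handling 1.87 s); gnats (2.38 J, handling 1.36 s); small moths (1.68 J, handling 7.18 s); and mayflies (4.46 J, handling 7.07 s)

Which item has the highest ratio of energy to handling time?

In descending order of E/h:
gnats: 2.38/1.36 = 1.75 J/s
fruit flies: 2.63/1.87 = 1.41 J/s
mayflies: 4.46/7.07 = 0.631 J/s
midges: 3.94/7.94 = 0.496 J/s
small moths: 1.68/7.18 = 0.234 J/s

gnats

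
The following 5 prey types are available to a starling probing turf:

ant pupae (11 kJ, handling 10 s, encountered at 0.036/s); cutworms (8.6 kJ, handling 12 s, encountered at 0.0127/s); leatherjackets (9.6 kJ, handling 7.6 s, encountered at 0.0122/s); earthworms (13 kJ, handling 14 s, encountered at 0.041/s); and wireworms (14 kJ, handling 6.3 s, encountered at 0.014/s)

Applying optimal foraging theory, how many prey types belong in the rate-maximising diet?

5

E/h in descending order: wireworms 2.22, leatherjackets 1.26, ant pupae 1.1, earthworms 0.929, cutworms 0.717 kJ/s. The optimal diet is the largest prefix of this list for which every included type satisfies E_i/h_i > R on the types above it.
Rate on top 1: 0.1801. leatherjackets: 1.26 > 0.1801 → include.
Rate on top 2: 0.2651. ant pupae: 1.1 > 0.2651 → include.
Rate on top 3: 0.4602. earthworms: 0.929 > 0.4602 → include.
Rate on top 4: 0.5873. cutworms: 0.717 > 0.5873 → include.
Optimal diet: wireworms, leatherjackets, ant pupae, earthworms, cutworms — 5 of 5 types.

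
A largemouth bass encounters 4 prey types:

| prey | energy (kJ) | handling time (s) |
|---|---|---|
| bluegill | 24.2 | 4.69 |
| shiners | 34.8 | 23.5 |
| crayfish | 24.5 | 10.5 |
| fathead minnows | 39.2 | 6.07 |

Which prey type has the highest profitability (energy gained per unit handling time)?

Profitability E/h (kJ/s): bluegill = 24.2/4.69 = 5.16, shiners = 34.8/23.5 = 1.48, crayfish = 24.5/10.5 = 2.33, fathead minnows = 39.2/6.07 = 6.46.
Ranked: fathead minnows > bluegill > crayfish > shiners.

fathead minnows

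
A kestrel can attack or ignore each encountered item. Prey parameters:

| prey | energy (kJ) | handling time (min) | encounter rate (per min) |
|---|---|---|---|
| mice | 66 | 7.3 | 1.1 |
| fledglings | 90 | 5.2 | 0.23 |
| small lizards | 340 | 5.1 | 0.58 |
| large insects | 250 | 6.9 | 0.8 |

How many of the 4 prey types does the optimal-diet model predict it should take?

Profitabilities (E/h, kJ/min): small lizards 66.7, large insects 36.2, fledglings 17.3, mice 9.04. Add prey in this order while the next type's profitability exceeds the intake rate on those already taken.
Rate on top 1: 49.82. large insects: 36.2 < 49.82 → exclude; stop.
Optimal diet: small lizards — 1 of 4 types.

1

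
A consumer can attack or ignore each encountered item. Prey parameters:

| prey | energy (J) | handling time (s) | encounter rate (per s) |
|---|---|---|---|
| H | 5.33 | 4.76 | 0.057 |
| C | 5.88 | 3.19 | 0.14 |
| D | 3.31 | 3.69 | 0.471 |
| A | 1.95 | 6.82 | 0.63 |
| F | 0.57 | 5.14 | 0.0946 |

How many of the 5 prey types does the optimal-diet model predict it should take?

E/h in descending order: C 1.84, H 1.12, D 0.897, A 0.286, F 0.111 J/s. The optimal diet is the largest prefix of this list for which every included type satisfies E_i/h_i > R on the types above it.
Rate on top 1: 0.5691. H: 1.12 > 0.5691 → include.
Rate on top 2: 0.656. D: 0.897 > 0.656 → include.
Rate on top 3: 0.7772. A: 0.286 < 0.7772 → exclude; stop.
Optimal diet: C, H, D — 3 of 5 types.

3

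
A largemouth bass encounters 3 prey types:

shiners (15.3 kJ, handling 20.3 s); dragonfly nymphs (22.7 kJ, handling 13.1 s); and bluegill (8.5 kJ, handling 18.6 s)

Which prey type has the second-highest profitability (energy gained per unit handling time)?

Profitability E/h (kJ/s): shiners = 15.3/20.3 = 0.754, dragonfly nymphs = 22.7/13.1 = 1.73, bluegill = 8.5/18.6 = 0.457.
Ranked: dragonfly nymphs > shiners > bluegill.

shiners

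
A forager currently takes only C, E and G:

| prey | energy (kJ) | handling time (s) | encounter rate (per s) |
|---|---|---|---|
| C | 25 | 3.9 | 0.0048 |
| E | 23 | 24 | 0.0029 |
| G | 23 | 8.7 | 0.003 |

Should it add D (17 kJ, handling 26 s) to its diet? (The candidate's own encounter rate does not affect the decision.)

Current rate: (0.0048×25 + 0.0029×23 + 0.003×23)/(1 + 0.0048×3.9 + 0.0029×24 + 0.003×8.7) = 0.2294 kJ/s.
D: E/h = 17/26 = 0.6538 kJ/s.
Since 0.6538 > R, including D increases the long-run rate.

Yes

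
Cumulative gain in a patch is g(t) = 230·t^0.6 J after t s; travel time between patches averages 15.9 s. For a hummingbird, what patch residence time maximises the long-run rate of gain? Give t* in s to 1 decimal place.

23.8 s

Maximise g(t)/(T+t): set derivative to zero → g'(t)(T+t) = g(t).
g'(t) = 0.6·230·t^-0.4. Setting 0.6·230·t^-0.4 = 230·t^0.6/(15.9+t) gives 0.6(15.9+t) = t, so 0.40·t = 0.6×15.9.
t* = 0.6×15.9/0.40 = 23.85 s.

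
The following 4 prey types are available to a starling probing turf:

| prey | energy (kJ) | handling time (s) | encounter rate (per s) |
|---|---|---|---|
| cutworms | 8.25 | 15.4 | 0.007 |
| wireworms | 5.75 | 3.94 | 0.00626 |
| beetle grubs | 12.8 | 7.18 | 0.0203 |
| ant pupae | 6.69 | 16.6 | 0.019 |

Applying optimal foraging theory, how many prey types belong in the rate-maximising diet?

Profitabilities (E/h, kJ/s): beetle grubs 1.78, wireworms 1.46, cutworms 0.536, ant pupae 0.403. Add prey in this order while the next type's profitability exceeds the intake rate on those already taken.
Rate on top 1: 0.2268. wireworms: 1.46 > 0.2268 → include.
Rate on top 2: 0.2528. cutworms: 0.536 > 0.2528 → include.
Rate on top 3: 0.2766. ant pupae: 0.403 > 0.2766 → include.
Optimal diet: beetle grubs, wireworms, cutworms, ant pupae — 4 of 4 types.

4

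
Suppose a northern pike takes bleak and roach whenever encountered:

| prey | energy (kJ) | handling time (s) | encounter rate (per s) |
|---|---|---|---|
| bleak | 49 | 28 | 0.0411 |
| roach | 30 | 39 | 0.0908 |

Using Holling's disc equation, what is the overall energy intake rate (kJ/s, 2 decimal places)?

R = Σλ_iE_i / (1 + Σλ_ih_i)
Numerator: 0.0411×49 + 0.0908×30 = 4.738
Denominator: 1 + 0.0411×28 + 0.0908×39 = 5.692
R = 4.738/5.692 = 0.8324 kJ/s

0.83 kJ/s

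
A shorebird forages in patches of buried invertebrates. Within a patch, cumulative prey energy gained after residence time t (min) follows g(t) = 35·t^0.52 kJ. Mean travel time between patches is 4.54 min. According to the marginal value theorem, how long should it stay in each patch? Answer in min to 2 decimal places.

By the marginal value theorem, leave when the instantaneous gain rate g'(t) equals the habitat-wide average g(t)/(T + t).
g'(t) = 0.52·35·t^-0.48. Setting 0.52·35·t^-0.48 = 35·t^0.52/(4.54+t) gives 0.52(4.54+t) = t, so 0.48·t = 0.52×4.54.
t* = 0.52×4.54/0.48 = 4.918 min.

4.92 min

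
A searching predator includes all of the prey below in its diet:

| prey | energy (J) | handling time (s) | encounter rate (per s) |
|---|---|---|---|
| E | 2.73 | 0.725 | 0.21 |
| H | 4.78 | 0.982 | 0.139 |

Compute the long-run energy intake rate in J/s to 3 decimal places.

0.960 J/s

R = Σλ_iE_i / (1 + Σλ_ih_i)
Numerator: 0.21×2.73 + 0.139×4.78 = 1.238
Denominator: 1 + 0.21×0.725 + 0.139×0.982 = 1.289
R = 1.238/1.289 = 0.9604 J/s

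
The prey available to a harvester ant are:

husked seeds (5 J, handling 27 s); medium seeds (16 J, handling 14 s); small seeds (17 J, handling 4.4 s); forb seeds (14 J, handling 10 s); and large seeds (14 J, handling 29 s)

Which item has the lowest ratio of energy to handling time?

husked seeds

Profitability E/h (J/s): husked seeds = 5/27 = 0.185, medium seeds = 16/14 = 1.14, small seeds = 17/4.4 = 3.86, forb seeds = 14/10 = 1.4, large seeds = 14/29 = 0.483.
Ranked: small seeds > forb seeds > medium seeds > large seeds > husked seeds.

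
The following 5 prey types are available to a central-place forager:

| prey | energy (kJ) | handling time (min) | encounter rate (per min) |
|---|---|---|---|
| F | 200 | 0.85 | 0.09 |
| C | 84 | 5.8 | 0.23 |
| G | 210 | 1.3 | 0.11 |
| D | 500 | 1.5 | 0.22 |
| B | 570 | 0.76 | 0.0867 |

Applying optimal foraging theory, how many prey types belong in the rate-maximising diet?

4

Rank by E/h (kJ/min): B 750, D 333, F 235, G 162, C 14.5. Include each in turn until the next type's E/h falls below the running intake rate.
Rate on top 1: 46.36. D: 333 > 46.36 → include.
Rate on top 2: 114.2. F: 235 > 114.2 → include.
Rate on top 3: 120.5. G: 162 > 120.5 → include.
Rate on top 4: 124.1. C: 14.5 < 124.1 → exclude; stop.
Optimal diet: B, D, F, G — 4 of 5 types.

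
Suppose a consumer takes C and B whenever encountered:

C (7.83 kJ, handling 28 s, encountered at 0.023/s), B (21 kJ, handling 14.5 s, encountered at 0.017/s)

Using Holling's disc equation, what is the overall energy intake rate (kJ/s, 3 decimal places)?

0.284 kJ/s

R = (0.023×7.83 + 0.017×21) / (1 + 0.023×28 + 0.017×14.5) = 0.5371/1.891 = 0.2841 kJ/s.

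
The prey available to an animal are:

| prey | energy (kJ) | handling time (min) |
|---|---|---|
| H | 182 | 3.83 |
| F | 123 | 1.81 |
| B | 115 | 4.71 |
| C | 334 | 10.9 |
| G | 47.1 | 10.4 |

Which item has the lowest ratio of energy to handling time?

G

In descending order of E/h:
F: 123/1.81 = 68 kJ/min
H: 182/3.83 = 47.5 kJ/min
C: 334/10.9 = 30.6 kJ/min
B: 115/4.71 = 24.4 kJ/min
G: 47.1/10.4 = 4.53 kJ/min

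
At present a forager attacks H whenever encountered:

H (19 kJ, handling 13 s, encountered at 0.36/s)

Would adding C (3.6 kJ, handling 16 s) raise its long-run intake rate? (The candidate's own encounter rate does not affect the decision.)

On H alone, R = ΣλE/(1+Σλh) = 6.84/5.68 = 1.204 kJ/s.
Profitability of C: 3.6/16 = 0.225 kJ/s.
0.225 < 1.204, so adding C would lower the average — exclude it.

No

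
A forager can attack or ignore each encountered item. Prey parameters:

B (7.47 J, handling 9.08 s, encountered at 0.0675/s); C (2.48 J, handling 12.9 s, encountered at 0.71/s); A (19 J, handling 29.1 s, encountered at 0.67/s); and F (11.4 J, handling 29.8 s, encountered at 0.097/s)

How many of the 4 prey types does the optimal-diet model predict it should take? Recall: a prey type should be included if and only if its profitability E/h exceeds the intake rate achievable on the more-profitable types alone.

Profitabilities (E/h, J/s): B 0.823, A 0.653, F 0.383, C 0.192. Add prey in this order while the next type's profitability exceeds the intake rate on those already taken.
Rate on top 1: 0.3126. A: 0.653 > 0.3126 → include.
Rate on top 2: 0.6269. F: 0.383 < 0.6269 → exclude; stop.
Optimal diet: B, A — 2 of 4 types.

2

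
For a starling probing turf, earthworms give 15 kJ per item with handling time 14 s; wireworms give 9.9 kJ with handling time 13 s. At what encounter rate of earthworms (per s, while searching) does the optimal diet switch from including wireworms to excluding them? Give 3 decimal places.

Drop wireworms once their profitability E₂/h₂ falls below the rate achievable on earthworms alone: E₂/h₂ = λE₁/(1 + λh₁).
Solve for λ: λE₁h₂ = E₂(1 + λh₁) → λ(E₁h₂ − E₂h₁) = E₂ → λ = E₂/(E₁h₂ − E₂h₁).
λ = 9.9/(15×13 − 9.9×14) = 9.9/56.4 = 0.1755 per s.

0.176 per s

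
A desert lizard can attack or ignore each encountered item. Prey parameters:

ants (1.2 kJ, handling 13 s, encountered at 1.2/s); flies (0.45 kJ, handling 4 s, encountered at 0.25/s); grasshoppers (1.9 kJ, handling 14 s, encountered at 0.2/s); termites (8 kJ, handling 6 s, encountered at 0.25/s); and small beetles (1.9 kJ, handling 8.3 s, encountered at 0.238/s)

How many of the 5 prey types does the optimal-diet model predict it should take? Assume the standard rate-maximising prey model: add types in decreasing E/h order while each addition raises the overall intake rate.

E/h in descending order: termites 1.33, small beetles 0.229, grasshoppers 0.136, flies 0.113, ants 0.0923 kJ/s. The optimal diet is the largest prefix of this list for which every included type satisfies E_i/h_i > R on the types above it.
Rate on top 1: 0.8. small beetles: 0.229 < 0.8 → exclude; stop.
Optimal diet: termites — 1 of 5 types.

1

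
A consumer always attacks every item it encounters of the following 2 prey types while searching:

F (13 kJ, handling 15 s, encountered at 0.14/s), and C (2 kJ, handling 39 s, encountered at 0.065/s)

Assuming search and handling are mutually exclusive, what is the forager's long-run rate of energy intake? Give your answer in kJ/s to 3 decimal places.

R = (0.14×13 + 0.065×2) / (1 + 0.14×15 + 0.065×39) = 1.95/5.635 = 0.3461 kJ/s.

0.346 kJ/s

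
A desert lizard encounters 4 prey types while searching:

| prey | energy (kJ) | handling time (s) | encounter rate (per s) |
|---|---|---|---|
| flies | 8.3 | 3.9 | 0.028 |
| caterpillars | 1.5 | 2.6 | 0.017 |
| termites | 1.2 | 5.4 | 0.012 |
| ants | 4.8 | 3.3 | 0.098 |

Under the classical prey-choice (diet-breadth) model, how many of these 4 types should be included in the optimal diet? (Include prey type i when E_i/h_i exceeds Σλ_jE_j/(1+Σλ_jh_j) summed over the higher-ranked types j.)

3

Rank by E/h (kJ/s): flies 2.13, ants 1.45, caterpillars 0.577, termites 0.222. Include each in turn until the next type's E/h falls below the running intake rate.
Rate on top 1: 0.2095. ants: 1.45 > 0.2095 → include.
Rate on top 2: 0.4906. caterpillars: 0.577 > 0.4906 → include.
Rate on top 3: 0.4932. termites: 0.222 < 0.4932 → exclude; stop.
Optimal diet: flies, ants, caterpillars — 3 of 4 types.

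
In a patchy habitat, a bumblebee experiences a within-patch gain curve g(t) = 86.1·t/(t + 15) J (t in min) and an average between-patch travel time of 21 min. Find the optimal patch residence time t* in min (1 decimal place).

17.7 min

By the marginal value theorem, leave when the instantaneous gain rate g'(t) equals the habitat-wide average g(t)/(T + t).
g'(t) = 86.1·15/(t + 15)². Setting 86.1·15/(t+15)² = 86.1t/[(t+15)(21+t)] gives 15(21+t) = t(t+15), so t² = 15×21 = 315.
t* = √315 = 17.75 min.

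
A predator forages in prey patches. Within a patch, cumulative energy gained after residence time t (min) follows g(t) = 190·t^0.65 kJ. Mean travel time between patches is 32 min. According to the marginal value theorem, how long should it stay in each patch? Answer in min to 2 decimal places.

59.43 min

Maximise g(t)/(T+t): set derivative to zero → g'(t)(T+t) = g(t).
g'(t) = 0.65·190·t^-0.35. Setting 0.65·190·t^-0.35 = 190·t^0.65/(32+t) gives 0.65(32+t) = t, so 0.35·t = 0.65×32.
t* = 0.65×32/0.35 = 59.43 min.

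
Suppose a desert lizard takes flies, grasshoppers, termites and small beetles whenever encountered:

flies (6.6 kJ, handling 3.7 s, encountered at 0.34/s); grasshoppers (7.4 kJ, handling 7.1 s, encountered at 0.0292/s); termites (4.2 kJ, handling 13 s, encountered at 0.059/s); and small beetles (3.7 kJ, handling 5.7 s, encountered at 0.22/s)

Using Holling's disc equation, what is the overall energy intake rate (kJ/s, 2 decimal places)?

R = Σλ_iE_i / (1 + Σλ_ih_i)
Numerator: 0.34×6.6 + 0.0292×7.4 + 0.059×4.2 + 0.22×3.7 = 3.522
Denominator: 1 + 0.34×3.7 + 0.0292×7.1 + 0.059×13 + 0.22×5.7 = 4.486
R = 3.522/4.486 = 0.785 kJ/s

0.79 kJ/s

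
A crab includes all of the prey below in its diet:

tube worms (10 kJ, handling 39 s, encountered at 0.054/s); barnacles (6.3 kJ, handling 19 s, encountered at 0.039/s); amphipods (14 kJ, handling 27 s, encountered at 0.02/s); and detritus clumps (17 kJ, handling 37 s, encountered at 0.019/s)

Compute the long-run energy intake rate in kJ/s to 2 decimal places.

0.27 kJ/s

Energy encountered per unit search time: 0.054×10 + 0.039×6.3 + 0.02×14 + 0.019×17 = 1.389 kJ/s.
Handling time per unit search time: 0.054×39 + 0.039×19 + 0.02×27 + 0.019×37 = 4.09.
Rate = 1.389/(1 + 4.09) = 0.2728 kJ/s.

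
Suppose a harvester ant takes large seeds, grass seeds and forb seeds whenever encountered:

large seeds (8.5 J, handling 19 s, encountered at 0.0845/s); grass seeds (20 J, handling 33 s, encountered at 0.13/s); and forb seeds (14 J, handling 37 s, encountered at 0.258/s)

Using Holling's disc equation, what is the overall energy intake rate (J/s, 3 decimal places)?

R = (0.0845×8.5 + 0.13×20 + 0.258×14) / (1 + 0.0845×19 + 0.13×33 + 0.258×37) = 6.93/16.44 = 0.4215 J/s.

0.422 J/s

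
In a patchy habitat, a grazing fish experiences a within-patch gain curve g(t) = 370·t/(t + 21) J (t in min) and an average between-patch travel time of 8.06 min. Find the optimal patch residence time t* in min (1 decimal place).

Maximise g(t)/(T+t): set derivative to zero → g'(t)(T+t) = g(t).
g'(t) = 370·21/(t + 21)². Setting 370·21/(t+21)² = 370t/[(t+21)(8.06+t)] gives 21(8.06+t) = t(t+21), so t² = 21×8.06 = 169.3.
t* = √169.3 = 13.01 min.

13.0 min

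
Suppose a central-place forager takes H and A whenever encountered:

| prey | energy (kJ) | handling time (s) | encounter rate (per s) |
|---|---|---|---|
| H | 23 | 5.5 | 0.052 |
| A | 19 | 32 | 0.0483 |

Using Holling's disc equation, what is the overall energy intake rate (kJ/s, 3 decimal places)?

0.746 kJ/s

Energy encountered per unit search time: 0.052×23 + 0.0483×19 = 2.114 kJ/s.
Handling time per unit search time: 0.052×5.5 + 0.0483×32 = 1.832.
Rate = 2.114/(1 + 1.832) = 0.7465 kJ/s.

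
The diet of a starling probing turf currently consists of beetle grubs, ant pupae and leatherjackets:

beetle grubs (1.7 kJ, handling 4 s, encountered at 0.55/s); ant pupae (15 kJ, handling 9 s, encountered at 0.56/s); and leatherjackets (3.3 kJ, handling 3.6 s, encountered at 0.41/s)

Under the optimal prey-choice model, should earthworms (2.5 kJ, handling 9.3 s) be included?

No

On beetle grubs, ant pupae and leatherjackets alone, R = ΣλE/(1+Σλh) = 10.69/9.716 = 1.1 kJ/s.
earthworms: E/h = 2.5/9.3 = 0.2688 kJ/s.
Since 0.2688 < R, time spent handling earthworms is better spent searching.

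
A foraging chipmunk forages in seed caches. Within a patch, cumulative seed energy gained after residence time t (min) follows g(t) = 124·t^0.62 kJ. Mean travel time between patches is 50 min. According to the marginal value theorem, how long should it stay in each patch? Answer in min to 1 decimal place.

81.6 min

Optimal t* satisfies g'(t*) = g(t*)/(T + t*).
g'(t) = 0.62·124·t^-0.38. Setting 0.62·124·t^-0.38 = 124·t^0.62/(50+t) gives 0.62(50+t) = t, so 0.38·t = 0.62×50.
t* = 0.62×50/0.38 = 81.58 min.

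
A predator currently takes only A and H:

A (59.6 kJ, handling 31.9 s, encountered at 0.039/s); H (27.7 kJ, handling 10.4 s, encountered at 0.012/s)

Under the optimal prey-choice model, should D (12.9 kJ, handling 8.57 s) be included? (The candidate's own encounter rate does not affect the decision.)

On A and H alone, R = ΣλE/(1+Σλh) = 2.657/2.369 = 1.122 kJ/s.
Profitability of D: 12.9/8.57 = 1.505 kJ/s.
1.505 > 1.122, so adding D raises the average — include it.

Yes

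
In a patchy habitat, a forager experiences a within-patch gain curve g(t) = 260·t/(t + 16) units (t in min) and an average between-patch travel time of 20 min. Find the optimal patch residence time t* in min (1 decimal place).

17.9 min

By the marginal value theorem, leave when the instantaneous gain rate g'(t) equals the habitat-wide average g(t)/(T + t).
g'(t) = 260·16/(t + 16)². Setting 260·16/(t+16)² = 260t/[(t+16)(20+t)] gives 16(20+t) = t(t+16), so t² = 16×20 = 320.
t* = √320 = 17.89 min.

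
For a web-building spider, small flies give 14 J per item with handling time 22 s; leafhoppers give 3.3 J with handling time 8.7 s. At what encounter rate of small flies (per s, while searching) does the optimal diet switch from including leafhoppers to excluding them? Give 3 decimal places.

0.067 per s

The zero-one rule: include leafhoppers iff E₂/h₂ > λE₁/(1+λh₁). Equality gives the switch point.
λE₁h₂ = E₂ + λE₂h₁ ⇒ λ = E₂/(E₁h₂ − E₂h₁) = 3.3/(121.8 − 72.6) = 0.06707 per s.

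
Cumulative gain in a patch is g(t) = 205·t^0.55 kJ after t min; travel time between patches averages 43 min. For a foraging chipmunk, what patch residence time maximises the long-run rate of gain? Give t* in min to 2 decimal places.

Maximise g(t)/(T+t): set derivative to zero → g'(t)(T+t) = g(t).
g'(t) = 0.55·205·t^-0.45. Setting 0.55·205·t^-0.45 = 205·t^0.55/(43+t) gives 0.55(43+t) = t, so 0.45·t = 0.55×43.
t* = 0.55×43/0.45 = 52.56 min.

52.56 min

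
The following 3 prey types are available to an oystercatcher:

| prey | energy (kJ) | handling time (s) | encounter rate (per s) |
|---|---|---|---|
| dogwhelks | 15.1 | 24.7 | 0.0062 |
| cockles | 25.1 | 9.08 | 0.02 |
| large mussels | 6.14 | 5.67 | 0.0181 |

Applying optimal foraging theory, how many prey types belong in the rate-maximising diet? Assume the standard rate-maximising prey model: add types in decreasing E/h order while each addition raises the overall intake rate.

Rank by E/h (kJ/s): cockles 2.76, large mussels 1.08, dogwhelks 0.611. Include each in turn until the next type's E/h falls below the running intake rate.
Rate on top 1: 0.4248. large mussels: 1.08 > 0.4248 → include.
Rate on top 2: 0.4774. dogwhelks: 0.611 > 0.4774 → include.
Optimal diet: cockles, large mussels, dogwhelks — 3 of 3 types.

3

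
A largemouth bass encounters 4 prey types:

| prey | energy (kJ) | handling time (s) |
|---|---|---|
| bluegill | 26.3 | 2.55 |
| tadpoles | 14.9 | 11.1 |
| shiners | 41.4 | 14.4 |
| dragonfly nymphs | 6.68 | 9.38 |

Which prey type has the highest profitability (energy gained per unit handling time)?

Profitability E/h (kJ/s): bluegill = 26.3/2.55 = 10.3, tadpoles = 14.9/11.1 = 1.34, shiners = 41.4/14.4 = 2.88, dragonfly nymphs = 6.68/9.38 = 0.712.
Ranked: bluegill > shiners > tadpoles > dragonfly nymphs.

bluegill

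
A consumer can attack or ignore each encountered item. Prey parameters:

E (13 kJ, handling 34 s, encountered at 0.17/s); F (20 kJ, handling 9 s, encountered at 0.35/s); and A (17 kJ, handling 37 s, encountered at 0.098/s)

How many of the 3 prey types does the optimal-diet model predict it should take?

1

Profitabilities (E/h, kJ/s): F 2.22, A 0.459, E 0.382. Add prey in this order while the next type's profitability exceeds the intake rate on those already taken.
Rate on top 1: 1.687. A: 0.459 < 1.687 → exclude; stop.
Optimal diet: F — 1 of 3 types.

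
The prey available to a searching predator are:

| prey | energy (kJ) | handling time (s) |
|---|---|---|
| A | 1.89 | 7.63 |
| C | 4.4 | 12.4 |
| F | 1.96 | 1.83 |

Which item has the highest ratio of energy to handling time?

Profitability E/h (kJ/s): A = 1.89/7.63 = 0.248, C = 4.4/12.4 = 0.355, F = 1.96/1.83 = 1.07.
Ranked: F > C > A.

F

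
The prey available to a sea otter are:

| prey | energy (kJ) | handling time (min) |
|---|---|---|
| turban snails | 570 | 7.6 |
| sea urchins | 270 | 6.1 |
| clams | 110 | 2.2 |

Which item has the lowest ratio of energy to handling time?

In descending order of E/h:
turban snails: 570/7.6 = 75 kJ/min
clams: 110/2.2 = 50 kJ/min
sea urchins: 270/6.1 = 44.3 kJ/min

sea urchins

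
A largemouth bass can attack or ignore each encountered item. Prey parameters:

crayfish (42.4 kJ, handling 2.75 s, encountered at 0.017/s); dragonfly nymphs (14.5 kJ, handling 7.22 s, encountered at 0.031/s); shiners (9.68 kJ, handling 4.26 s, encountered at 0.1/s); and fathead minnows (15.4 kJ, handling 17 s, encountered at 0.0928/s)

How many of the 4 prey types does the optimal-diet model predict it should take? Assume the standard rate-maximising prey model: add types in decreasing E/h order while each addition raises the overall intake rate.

3

Rank by E/h (kJ/s): crayfish 15.4, shiners 2.27, dragonfly nymphs 2.01, fathead minnows 0.906. Include each in turn until the next type's E/h falls below the running intake rate.
Rate on top 1: 0.6886. shiners: 2.27 > 0.6886 → include.
Rate on top 2: 1.147. dragonfly nymphs: 2.01 > 1.147 → include.
Rate on top 3: 1.26. fathead minnows: 0.906 < 1.26 → exclude; stop.
Optimal diet: crayfish, shiners, dragonfly nymphs — 3 of 4 types.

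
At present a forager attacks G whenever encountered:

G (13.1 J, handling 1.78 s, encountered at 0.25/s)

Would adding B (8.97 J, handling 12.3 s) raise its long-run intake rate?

On G alone, R = ΣλE/(1+Σλh) = 3.275/1.445 = 2.266 J/s.
Profitability of B: 8.97/12.3 = 0.7293 J/s.
0.7293 < 2.266, so adding B would lower the average — exclude it.

No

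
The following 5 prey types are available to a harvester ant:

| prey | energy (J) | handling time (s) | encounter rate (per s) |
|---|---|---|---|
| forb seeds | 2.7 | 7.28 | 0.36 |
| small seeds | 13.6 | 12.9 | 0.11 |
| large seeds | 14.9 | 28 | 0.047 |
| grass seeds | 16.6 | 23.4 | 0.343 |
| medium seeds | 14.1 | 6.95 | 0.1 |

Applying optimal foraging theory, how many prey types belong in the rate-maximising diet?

Rank by E/h (J/s): medium seeds 2.03, small seeds 1.05, grass seeds 0.709, large seeds 0.532, forb seeds 0.371. Include each in turn until the next type's E/h falls below the running intake rate.
Rate on top 1: 0.8319. small seeds: 1.05 > 0.8319 → include.
Rate on top 2: 0.9332. grass seeds: 0.709 < 0.9332 → exclude; stop.
Optimal diet: medium seeds, small seeds — 2 of 5 types.

2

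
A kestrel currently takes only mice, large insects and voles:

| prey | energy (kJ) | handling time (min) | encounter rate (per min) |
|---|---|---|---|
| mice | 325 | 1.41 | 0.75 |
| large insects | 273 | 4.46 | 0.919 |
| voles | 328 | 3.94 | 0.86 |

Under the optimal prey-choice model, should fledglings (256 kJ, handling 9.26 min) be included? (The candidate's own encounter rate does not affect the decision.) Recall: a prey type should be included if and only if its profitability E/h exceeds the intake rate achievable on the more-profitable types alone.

No

Current rate: (0.75×325 + 0.919×273 + 0.86×328)/(1 + 0.75×1.41 + 0.919×4.46 + 0.86×3.94) = 81.38 kJ/min.
fledglings: E/h = 256/9.26 = 27.65 kJ/min.
Since 27.65 < R, time spent handling fledglings is better spent searching.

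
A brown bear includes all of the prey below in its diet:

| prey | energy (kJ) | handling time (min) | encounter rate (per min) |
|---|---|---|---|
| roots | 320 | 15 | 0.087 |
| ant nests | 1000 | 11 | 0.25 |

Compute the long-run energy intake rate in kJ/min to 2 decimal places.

54.96 kJ/min

R = Σλ_iE_i / (1 + Σλ_ih_i)
Numerator: 0.087×320 + 0.25×1000 = 277.8
Denominator: 1 + 0.087×15 + 0.25×11 = 5.055
R = 277.8/5.055 = 54.96 kJ/min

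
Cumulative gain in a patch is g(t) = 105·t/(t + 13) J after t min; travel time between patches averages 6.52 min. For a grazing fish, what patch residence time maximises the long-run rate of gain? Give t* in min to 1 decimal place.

9.2 min

By the marginal value theorem, leave when the instantaneous gain rate g'(t) equals the habitat-wide average g(t)/(T + t).
g'(t) = 105·13/(t + 13)². Setting 105·13/(t+13)² = 105t/[(t+13)(6.52+t)] gives 13(6.52+t) = t(t+13), so t² = 13×6.52 = 84.76.
t* = √84.76 = 9.207 min.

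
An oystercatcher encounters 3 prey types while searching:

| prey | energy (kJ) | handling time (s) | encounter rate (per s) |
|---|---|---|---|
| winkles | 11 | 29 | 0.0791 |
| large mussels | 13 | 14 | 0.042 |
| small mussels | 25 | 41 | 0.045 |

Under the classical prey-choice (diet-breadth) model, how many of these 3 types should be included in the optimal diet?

2

E/h in descending order: large mussels 0.929, small mussels 0.61, winkles 0.379 kJ/s. The optimal diet is the largest prefix of this list for which every included type satisfies E_i/h_i > R on the types above it.
Rate on top 1: 0.3438. small mussels: 0.61 > 0.3438 → include.
Rate on top 2: 0.4867. winkles: 0.379 < 0.4867 → exclude; stop.
Optimal diet: large mussels, small mussels — 2 of 3 types.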